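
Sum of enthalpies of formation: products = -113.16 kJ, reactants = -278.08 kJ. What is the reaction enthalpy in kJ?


dH_rxn = sum(dH_f products) - sum(dH_f reactants)
dH_rxn = -113.16 - (-278.08)
dH_rxn = 164.92 kJ:

164.92 kJ


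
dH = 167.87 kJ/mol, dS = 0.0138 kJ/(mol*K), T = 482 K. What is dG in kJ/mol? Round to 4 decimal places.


Gibbs: dG = dH - T*dS (consistent units, dS already in kJ/(mol*K)).
T*dS = 482 * 0.0138 = 6.6516
dG = 167.87 - (6.6516)
dG = 161.2184 kJ/mol, rounded to 4 dp:

161.2184 kJ/mol


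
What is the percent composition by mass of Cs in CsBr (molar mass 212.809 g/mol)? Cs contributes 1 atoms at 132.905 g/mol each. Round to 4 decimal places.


pct = 100 * (n_elem * M_elem) / M_total
mass_contribution = 1 * 132.905 = 132.905 g/mol
pct = 100 * 132.905 / 212.809
pct = 62.45271582 %, rounded to 4 dp:

62.4527 %


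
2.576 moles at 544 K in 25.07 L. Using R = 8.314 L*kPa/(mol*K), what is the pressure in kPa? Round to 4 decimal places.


PV = nRT, solve for P = nRT / V.
nRT = 2.576 * 8.314 * 544 = 11650.774
P = 11650.774 / 25.07
P = 464.72971679 kPa, rounded to 4 dp:

464.7297 kPa


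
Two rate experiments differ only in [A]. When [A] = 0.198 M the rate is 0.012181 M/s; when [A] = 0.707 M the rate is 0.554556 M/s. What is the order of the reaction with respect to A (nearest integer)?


Rate is proportional to [A]^n, so rate2/rate1 = ([A]2/[A]1)^n. Take logs to solve for n.
rate2/rate1 = 0.554556 / 0.012181 = 45.5263
[A]2/[A]1 = 0.707 / 0.198 = 3.5707
n = ln(45.5263) / ln(3.5707) = 3.0
Nearest integer order:

3


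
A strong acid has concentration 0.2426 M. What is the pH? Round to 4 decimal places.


A strong acid dissociates completely, so [H+] equals the given concentration.
pH = -log10([H+]) = -log10(0.2426)
pH = 0.6151092, rounded to 4 dp:

0.6151


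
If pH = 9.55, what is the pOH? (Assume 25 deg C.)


At 25 deg C, pH + pOH = 14.
pOH = 14 - pH = 14 - 9.55
pOH = 4.45:

4.45


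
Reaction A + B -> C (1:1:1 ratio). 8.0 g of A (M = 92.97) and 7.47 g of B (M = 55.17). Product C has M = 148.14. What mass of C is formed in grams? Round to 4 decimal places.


Find moles of each reactant; the smaller value is the limiting reagent in a 1:1:1 reaction, so moles_C equals moles of the limiter.
n_A = mass_A / M_A = 8.0 / 92.97 = 0.086049 mol
n_B = mass_B / M_B = 7.47 / 55.17 = 0.1354 mol
Limiting reagent: A (smaller), n_limiting = 0.086049 mol
mass_C = n_limiting * M_C = 0.086049 * 148.14
mass_C = 12.74729886 g, rounded to 4 dp:

12.7473 g


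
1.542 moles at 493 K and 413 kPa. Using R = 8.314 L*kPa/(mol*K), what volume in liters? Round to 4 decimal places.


PV = nRT, solve for V = nRT / P.
nRT = 1.542 * 8.314 * 493 = 6320.3527
V = 6320.3527 / 413
V = 15.30351743 L, rounded to 4 dp:

15.3035 L


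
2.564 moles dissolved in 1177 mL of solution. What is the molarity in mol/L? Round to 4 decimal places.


Convert volume to liters: V_L = V_mL / 1000.
V_L = 1177 / 1000 = 1.177 L
M = n / V_L = 2.564 / 1.177
M = 2.17841971 mol/L, rounded to 4 dp:

2.1784 mol/L


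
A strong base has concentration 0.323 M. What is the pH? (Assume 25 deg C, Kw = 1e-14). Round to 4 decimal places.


A strong base dissociates completely, so [OH-] equals the given concentration.
pOH = -log10([OH-]) = -log10(0.323) = 0.490797
pH = 14 - pOH = 14 - 0.490797
pH = 13.509203, rounded to 4 dp:

13.5092


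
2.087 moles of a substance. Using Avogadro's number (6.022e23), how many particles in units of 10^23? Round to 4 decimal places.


N = n * NA, then divide by 1e23 for the requested units.
N / 1e23 = n * 6.022
N / 1e23 = 2.087 * 6.022
N / 1e23 = 12.567914, rounded to 4 dp:

12.5679


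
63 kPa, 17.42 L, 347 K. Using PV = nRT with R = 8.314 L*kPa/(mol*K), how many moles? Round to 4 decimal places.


PV = nRT, solve for n = PV / (RT).
PV = 63 * 17.42 = 1097.46
RT = 8.314 * 347 = 2884.958
n = 1097.46 / 2884.958
n = 0.38040762 mol, rounded to 4 dp:

0.3804 mol


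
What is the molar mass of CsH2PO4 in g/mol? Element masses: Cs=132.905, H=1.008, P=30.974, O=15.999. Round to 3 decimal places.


M = sum(count * atomic_mass) over atoms.
M = 1*132.905 + 2*1.008 + 1*30.974 + 4*15.999
M = 132.905 + 2.016 + 30.974 + 63.996
M = 229.891 g/mol, rounded to 3 dp:

229.891 g/mol


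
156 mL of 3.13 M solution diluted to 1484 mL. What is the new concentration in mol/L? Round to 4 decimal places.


Dilution: M1*V1 = M2*V2, solve for M2.
M2 = M1*V1 / V2
M2 = 3.13 * 156 / 1484
M2 = 488.28 / 1484
M2 = 0.32902965 mol/L, rounded to 4 dp:

0.3290 mol/L


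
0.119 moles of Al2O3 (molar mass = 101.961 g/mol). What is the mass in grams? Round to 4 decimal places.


mass = n * M
mass = 0.119 * 101.961
mass = 12.133359 g, rounded to 4 dp:

12.1334 g


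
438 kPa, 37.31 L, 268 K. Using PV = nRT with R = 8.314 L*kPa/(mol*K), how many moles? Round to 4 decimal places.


PV = nRT, solve for n = PV / (RT).
PV = 438 * 37.31 = 16341.78
RT = 8.314 * 268 = 2228.152
n = 16341.78 / 2228.152
n = 7.33423034 mol, rounded to 4 dp:

7.3342 mol


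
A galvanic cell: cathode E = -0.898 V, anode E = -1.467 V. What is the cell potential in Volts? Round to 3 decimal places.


Standard cell potential: E_cell = E_cathode - E_anode.
E_cell = -0.898 - (-1.467)
E_cell = 0.569 V, rounded to 3 dp:

0.569 V


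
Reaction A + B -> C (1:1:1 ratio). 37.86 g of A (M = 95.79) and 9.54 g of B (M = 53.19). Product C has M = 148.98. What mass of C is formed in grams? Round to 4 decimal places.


Find moles of each reactant; the smaller value is the limiting reagent in a 1:1:1 reaction, so moles_C equals moles of the limiter.
n_A = mass_A / M_A = 37.86 / 95.79 = 0.39524 mol
n_B = mass_B / M_B = 9.54 / 53.19 = 0.179357 mol
Limiting reagent: B (smaller), n_limiting = 0.179357 mol
mass_C = n_limiting * M_C = 0.179357 * 148.98
mass_C = 26.72060586 g, rounded to 4 dp:

26.7206 g


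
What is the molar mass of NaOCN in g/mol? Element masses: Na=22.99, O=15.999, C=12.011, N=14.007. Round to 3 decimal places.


M = sum(count * atomic_mass) over atoms.
M = 1*22.99 + 1*15.999 + 1*12.011 + 1*14.007
M = 22.99 + 15.999 + 12.011 + 14.007
M = 65.007 g/mol, rounded to 3 dp:

65.007 g/mol


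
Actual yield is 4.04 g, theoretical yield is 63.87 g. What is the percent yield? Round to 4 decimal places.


% yield = 100 * actual / theoretical
% yield = 100 * 4.04 / 63.87
% yield = 6.32534836 %, rounded to 4 dp:

6.3253 %


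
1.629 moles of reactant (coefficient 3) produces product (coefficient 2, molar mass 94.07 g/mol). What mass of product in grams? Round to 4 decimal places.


Use the coefficient ratio to convert reactant moles to product moles, then multiply by the product's molar mass.
moles_P = moles_R * (coeff_P / coeff_R) = 1.629 * (2/3) = 1.086
mass_P = moles_P * M_P = 1.086 * 94.07
mass_P = 102.16002 g, rounded to 4 dp:

102.1600 g


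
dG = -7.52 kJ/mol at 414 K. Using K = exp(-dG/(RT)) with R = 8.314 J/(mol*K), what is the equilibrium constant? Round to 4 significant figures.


dG is in kJ/mol; multiply by 1000 to match R in J/(mol*K).
RT = 8.314 * 414 = 3441.996 J/mol
exponent = -dG*1000 / (RT) = -(-7.52*1000) / 3441.996 = 2.18477883
K = exp(2.18477883)
K = 8.8886824, rounded to 4 significant figures:

8.889


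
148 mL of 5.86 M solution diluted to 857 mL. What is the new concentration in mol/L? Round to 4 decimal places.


Dilution: M1*V1 = M2*V2, solve for M2.
M2 = M1*V1 / V2
M2 = 5.86 * 148 / 857
M2 = 867.28 / 857
M2 = 1.01199533 mol/L, rounded to 4 dp:

1.0120 mol/L


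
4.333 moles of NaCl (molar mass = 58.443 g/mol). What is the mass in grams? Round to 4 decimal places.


mass = n * M
mass = 4.333 * 58.443
mass = 253.233519 g, rounded to 4 dp:

253.2335 g


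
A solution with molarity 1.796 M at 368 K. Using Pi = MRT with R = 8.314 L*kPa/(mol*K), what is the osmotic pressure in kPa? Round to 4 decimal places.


Osmotic pressure (van't Hoff): Pi = M*R*T.
RT = 8.314 * 368 = 3059.552
Pi = 1.796 * 3059.552
Pi = 5494.955392 kPa, rounded to 4 dp:

5494.9554 kPa


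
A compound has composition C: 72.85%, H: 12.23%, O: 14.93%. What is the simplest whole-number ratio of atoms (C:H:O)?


Assume 100 g of compound, divide each mass% by atomic mass to get moles, then normalize by the smallest to get a raw atom ratio.
Moles per 100 g: C: 72.85/12.011 = 6.0653, H: 12.23/1.008 = 12.1329, O: 14.93/15.999 = 0.9332
Raw ratio (divide by min = 0.9332): C: 6.5, H: 13.002, O: 1.0
Multiply by 2 to clear fractions: C: 12.999 ~= 13, H: 26.003 ~= 26, O: 2.0 ~= 2
Reduce by GCD to get the simplest whole-number ratio:

13:26:2


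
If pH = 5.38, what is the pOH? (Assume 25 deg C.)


At 25 deg C, pH + pOH = 14.
pOH = 14 - pH = 14 - 5.38
pOH = 8.62:

8.62


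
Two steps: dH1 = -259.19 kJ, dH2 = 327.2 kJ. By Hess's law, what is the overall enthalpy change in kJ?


Hess's law: enthalpy is a state function, so add the step enthalpies.
dH_total = dH1 + dH2 = -259.19 + (327.2)
dH_total = 68.01 kJ:

68.01 kJ


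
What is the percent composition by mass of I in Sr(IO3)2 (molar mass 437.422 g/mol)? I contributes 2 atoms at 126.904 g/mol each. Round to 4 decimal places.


pct = 100 * (n_elem * M_elem) / M_total
mass_contribution = 2 * 126.904 = 253.808 g/mol
pct = 100 * 253.808 / 437.422
pct = 58.02360192 %, rounded to 4 dp:

58.0236 %


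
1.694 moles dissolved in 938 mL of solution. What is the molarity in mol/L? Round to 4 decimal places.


Convert volume to liters: V_L = V_mL / 1000.
V_L = 938 / 1000 = 0.938 L
M = n / V_L = 1.694 / 0.938
M = 1.80597015 mol/L, rounded to 4 dp:

1.8060 mol/L


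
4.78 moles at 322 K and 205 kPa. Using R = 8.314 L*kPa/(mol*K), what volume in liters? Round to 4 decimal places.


PV = nRT, solve for V = nRT / P.
nRT = 4.78 * 8.314 * 322 = 12796.5762
V = 12796.5762 / 205
V = 62.42232293 L, rounded to 4 dp:

62.4223 L


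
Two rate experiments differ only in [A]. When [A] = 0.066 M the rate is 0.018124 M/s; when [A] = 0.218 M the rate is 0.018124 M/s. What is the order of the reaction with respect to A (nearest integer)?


Rate is proportional to [A]^n, so rate2/rate1 = ([A]2/[A]1)^n. Take logs to solve for n.
rate2/rate1 = 0.018124 / 0.018124 = 1.0
[A]2/[A]1 = 0.218 / 0.066 = 3.303
n = ln(1.0) / ln(3.303) = 0.0
Nearest integer order:

0


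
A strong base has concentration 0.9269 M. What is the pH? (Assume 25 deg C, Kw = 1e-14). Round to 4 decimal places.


A strong base dissociates completely, so [OH-] equals the given concentration.
pOH = -log10([OH-]) = -log10(0.9269) = 0.032967
pH = 14 - pOH = 14 - 0.032967
pH = 13.967033, rounded to 4 dp:

13.9670


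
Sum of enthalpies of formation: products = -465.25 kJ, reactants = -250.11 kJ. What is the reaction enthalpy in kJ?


dH_rxn = sum(dH_f products) - sum(dH_f reactants)
dH_rxn = -465.25 - (-250.11)
dH_rxn = -215.14 kJ:

-215.14 kJ


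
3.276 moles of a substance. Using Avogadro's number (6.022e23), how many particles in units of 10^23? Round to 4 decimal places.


N = n * NA, then divide by 1e23 for the requested units.
N / 1e23 = n * 6.022
N / 1e23 = 3.276 * 6.022
N / 1e23 = 19.728072, rounded to 4 dp:

19.7281


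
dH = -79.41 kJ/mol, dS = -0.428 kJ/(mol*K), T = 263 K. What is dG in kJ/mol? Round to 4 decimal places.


Gibbs: dG = dH - T*dS (consistent units, dS already in kJ/(mol*K)).
T*dS = 263 * -0.428 = -112.564
dG = -79.41 - (-112.564)
dG = 33.154 kJ/mol, rounded to 4 dp:

33.1540 kJ/mol


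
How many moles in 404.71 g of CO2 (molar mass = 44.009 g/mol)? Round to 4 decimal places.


n = mass / M
n = 404.71 / 44.009
n = 9.19607353 mol, rounded to 4 dp:

9.1961 mol


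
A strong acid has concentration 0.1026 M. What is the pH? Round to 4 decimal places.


A strong acid dissociates completely, so [H+] equals the given concentration.
pH = -log10([H+]) = -log10(0.1026)
pH = 0.98885264, rounded to 4 dp:

0.9889


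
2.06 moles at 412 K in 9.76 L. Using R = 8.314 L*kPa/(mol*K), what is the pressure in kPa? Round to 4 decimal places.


PV = nRT, solve for P = nRT / V.
nRT = 2.06 * 8.314 * 412 = 7056.2581
P = 7056.2581 / 9.76
P = 722.97726434 kPa, rounded to 4 dp:

722.9773 kPa


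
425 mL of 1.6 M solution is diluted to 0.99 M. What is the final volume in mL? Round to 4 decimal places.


Dilution: M1*V1 = M2*V2, solve for V2.
V2 = M1*V1 / M2
V2 = 1.6 * 425 / 0.99
V2 = 680.0 / 0.99
V2 = 686.86868687 mL, rounded to 4 dp:

686.8687 mL


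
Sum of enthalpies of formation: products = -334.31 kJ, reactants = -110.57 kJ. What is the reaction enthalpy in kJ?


dH_rxn = sum(dH_f products) - sum(dH_f reactants)
dH_rxn = -334.31 - (-110.57)
dH_rxn = -223.74 kJ:

-223.74 kJ


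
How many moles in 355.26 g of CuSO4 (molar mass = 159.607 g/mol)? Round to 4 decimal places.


n = mass / M
n = 355.26 / 159.607
n = 2.22584222 mol, rounded to 4 dp:

2.2258 mol


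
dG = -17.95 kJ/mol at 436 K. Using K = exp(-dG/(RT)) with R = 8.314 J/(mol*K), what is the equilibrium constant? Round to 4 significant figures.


dG is in kJ/mol; multiply by 1000 to match R in J/(mol*K).
RT = 8.314 * 436 = 3624.904 J/mol
exponent = -dG*1000 / (RT) = -(-17.95*1000) / 3624.904 = 4.95185528
K = exp(4.95185528)
K = 141.43713, rounded to 4 significant figures:

141.4


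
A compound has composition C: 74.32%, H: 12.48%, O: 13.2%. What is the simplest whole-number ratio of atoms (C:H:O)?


Assume 100 g of compound, divide each mass% by atomic mass to get moles, then normalize by the smallest to get a raw atom ratio.
Moles per 100 g: C: 74.32/12.011 = 6.1877, H: 12.48/1.008 = 12.381, O: 13.2/15.999 = 0.8251
Raw ratio (divide by min = 0.8251): C: 7.5, H: 15.006, O: 1.0
Multiply by 2 to clear fractions: C: 14.999 ~= 15, H: 30.013 ~= 30, O: 2.0 ~= 2
Reduce by GCD to get the simplest whole-number ratio:

15:30:2


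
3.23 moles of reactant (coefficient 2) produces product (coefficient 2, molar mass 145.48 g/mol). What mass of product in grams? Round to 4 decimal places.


Use the coefficient ratio to convert reactant moles to product moles, then multiply by the product's molar mass.
moles_P = moles_R * (coeff_P / coeff_R) = 3.23 * (2/2) = 3.23
mass_P = moles_P * M_P = 3.23 * 145.48
mass_P = 469.9004 g, rounded to 4 dp:

469.9004 g


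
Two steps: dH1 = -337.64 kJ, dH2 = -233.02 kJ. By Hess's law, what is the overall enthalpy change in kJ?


Hess's law: enthalpy is a state function, so add the step enthalpies.
dH_total = dH1 + dH2 = -337.64 + (-233.02)
dH_total = -570.66 kJ:

-570.66 kJ


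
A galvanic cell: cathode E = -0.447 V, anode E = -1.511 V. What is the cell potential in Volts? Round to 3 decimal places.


Standard cell potential: E_cell = E_cathode - E_anode.
E_cell = -0.447 - (-1.511)
E_cell = 1.064 V, rounded to 3 dp:

1.064 V


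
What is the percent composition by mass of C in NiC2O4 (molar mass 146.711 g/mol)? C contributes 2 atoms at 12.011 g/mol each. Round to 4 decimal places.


pct = 100 * (n_elem * M_elem) / M_total
mass_contribution = 2 * 12.011 = 24.022 g/mol
pct = 100 * 24.022 / 146.711
pct = 16.37368704 %, rounded to 4 dp:

16.3737 %


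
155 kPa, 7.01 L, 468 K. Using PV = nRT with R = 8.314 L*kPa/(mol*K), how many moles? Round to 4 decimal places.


PV = nRT, solve for n = PV / (RT).
PV = 155 * 7.01 = 1086.55
RT = 8.314 * 468 = 3890.952
n = 1086.55 / 3890.952
n = 0.27925043 mol, rounded to 4 dp:

0.2793 mol


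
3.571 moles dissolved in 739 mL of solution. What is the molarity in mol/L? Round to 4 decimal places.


Convert volume to liters: V_L = V_mL / 1000.
V_L = 739 / 1000 = 0.739 L
M = n / V_L = 3.571 / 0.739
M = 4.83220568 mol/L, rounded to 4 dp:

4.8322 mol/L


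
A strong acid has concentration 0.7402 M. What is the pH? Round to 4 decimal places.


A strong acid dissociates completely, so [H+] equals the given concentration.
pH = -log10([H+]) = -log10(0.7402)
pH = 0.13065092, rounded to 4 dp:

0.1307


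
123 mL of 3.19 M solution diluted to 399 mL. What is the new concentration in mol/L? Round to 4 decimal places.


Dilution: M1*V1 = M2*V2, solve for M2.
M2 = M1*V1 / V2
M2 = 3.19 * 123 / 399
M2 = 392.37 / 399
M2 = 0.98338346 mol/L, rounded to 4 dp:

0.9834 mol/L


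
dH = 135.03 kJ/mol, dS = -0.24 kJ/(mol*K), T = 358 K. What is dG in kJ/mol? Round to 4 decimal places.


Gibbs: dG = dH - T*dS (consistent units, dS already in kJ/(mol*K)).
T*dS = 358 * -0.24 = -85.92
dG = 135.03 - (-85.92)
dG = 220.95 kJ/mol, rounded to 4 dp:

220.9500 kJ/mol


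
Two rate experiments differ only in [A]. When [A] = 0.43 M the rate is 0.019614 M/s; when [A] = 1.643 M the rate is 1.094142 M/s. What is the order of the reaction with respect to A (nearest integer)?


Rate is proportional to [A]^n, so rate2/rate1 = ([A]2/[A]1)^n. Take logs to solve for n.
rate2/rate1 = 1.094142 / 0.019614 = 55.7837
[A]2/[A]1 = 1.643 / 0.43 = 3.8209
n = ln(55.7837) / ln(3.8209) = 3.0
Nearest integer order:

3


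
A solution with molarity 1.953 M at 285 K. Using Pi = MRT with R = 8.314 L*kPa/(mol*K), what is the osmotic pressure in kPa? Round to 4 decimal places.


Osmotic pressure (van't Hoff): Pi = M*R*T.
RT = 8.314 * 285 = 2369.49
Pi = 1.953 * 2369.49
Pi = 4627.61397 kPa, rounded to 4 dp:

4627.6140 kPa


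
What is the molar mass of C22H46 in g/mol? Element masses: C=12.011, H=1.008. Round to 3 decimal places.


M = sum(count * atomic_mass) over atoms.
M = 22*12.011 + 46*1.008
M = 264.242 + 46.368
M = 310.61 g/mol, rounded to 3 dp:

310.610 g/mol


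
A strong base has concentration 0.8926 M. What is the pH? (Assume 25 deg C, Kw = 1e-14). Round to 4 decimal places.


A strong base dissociates completely, so [OH-] equals the given concentration.
pOH = -log10([OH-]) = -log10(0.8926) = 0.049343
pH = 14 - pOH = 14 - 0.049343
pH = 13.950657, rounded to 4 dp:

13.9507


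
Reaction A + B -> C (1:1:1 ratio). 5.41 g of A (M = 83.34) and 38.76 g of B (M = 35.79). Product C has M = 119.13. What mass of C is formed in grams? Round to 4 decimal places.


Find moles of each reactant; the smaller value is the limiting reagent in a 1:1:1 reaction, so moles_C equals moles of the limiter.
n_A = mass_A / M_A = 5.41 / 83.34 = 0.064915 mol
n_B = mass_B / M_B = 38.76 / 35.79 = 1.082984 mol
Limiting reagent: A (smaller), n_limiting = 0.064915 mol
mass_C = n_limiting * M_C = 0.064915 * 119.13
mass_C = 7.73332395 g, rounded to 4 dp:

7.7333 g


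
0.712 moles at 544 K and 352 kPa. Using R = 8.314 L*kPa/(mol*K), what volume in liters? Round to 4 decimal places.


PV = nRT, solve for V = nRT / P.
nRT = 0.712 * 8.314 * 544 = 3220.245
V = 3220.245 / 352
V = 9.1484233 L, rounded to 4 dp:

9.1484 L


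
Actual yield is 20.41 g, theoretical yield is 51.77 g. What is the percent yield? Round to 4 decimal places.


% yield = 100 * actual / theoretical
% yield = 100 * 20.41 / 51.77
% yield = 39.42437705 %, rounded to 4 dp:

39.4244 %


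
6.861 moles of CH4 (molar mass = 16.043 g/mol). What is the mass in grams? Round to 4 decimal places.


mass = n * M
mass = 6.861 * 16.043
mass = 110.071023 g, rounded to 4 dp:

110.0710 g


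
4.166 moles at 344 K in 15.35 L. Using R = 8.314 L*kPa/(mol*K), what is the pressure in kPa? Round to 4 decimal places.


PV = nRT, solve for P = nRT / V.
nRT = 4.166 * 8.314 * 344 = 11914.8267
P = 11914.8267 / 15.35
P = 776.21020847 kPa, rounded to 4 dp:

776.2102 kPa


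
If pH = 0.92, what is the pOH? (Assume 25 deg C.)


At 25 deg C, pH + pOH = 14.
pOH = 14 - pH = 14 - 0.92
pOH = 13.08:

13.08


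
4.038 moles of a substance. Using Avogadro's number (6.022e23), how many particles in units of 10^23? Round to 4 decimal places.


N = n * NA, then divide by 1e23 for the requested units.
N / 1e23 = n * 6.022
N / 1e23 = 4.038 * 6.022
N / 1e23 = 24.316836, rounded to 4 dp:

24.3168


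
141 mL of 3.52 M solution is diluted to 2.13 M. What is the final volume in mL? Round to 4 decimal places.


Dilution: M1*V1 = M2*V2, solve for V2.
V2 = M1*V1 / M2
V2 = 3.52 * 141 / 2.13
V2 = 496.32 / 2.13
V2 = 233.01408451 mL, rounded to 4 dp:

233.0141 mL


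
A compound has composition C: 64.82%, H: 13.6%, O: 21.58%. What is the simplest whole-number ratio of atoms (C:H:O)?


Assume 100 g of compound, divide each mass% by atomic mass to get moles, then normalize by the smallest to get a raw atom ratio.
Moles per 100 g: C: 64.82/12.011 = 5.3967, H: 13.6/1.008 = 13.4921, O: 21.58/15.999 = 1.3488
Raw ratio (divide by min = 1.3488): C: 4.001, H: 10.003, O: 1.0
Multiply by 1 to clear fractions: C: 4.001 ~= 4, H: 10.003 ~= 10, O: 1.0 ~= 1
Reduce by GCD to get the simplest whole-number ratio:

4:10:1


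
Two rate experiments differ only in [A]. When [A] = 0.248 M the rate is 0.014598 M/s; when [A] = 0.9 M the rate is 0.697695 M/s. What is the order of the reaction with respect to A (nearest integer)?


Rate is proportional to [A]^n, so rate2/rate1 = ([A]2/[A]1)^n. Take logs to solve for n.
rate2/rate1 = 0.697695 / 0.014598 = 47.7939
[A]2/[A]1 = 0.9 / 0.248 = 3.629
n = ln(47.7939) / ln(3.629) = 3.0
Nearest integer order:

3


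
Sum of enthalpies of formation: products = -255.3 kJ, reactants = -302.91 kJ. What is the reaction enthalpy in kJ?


dH_rxn = sum(dH_f products) - sum(dH_f reactants)
dH_rxn = -255.3 - (-302.91)
dH_rxn = 47.61 kJ:

47.61 kJ


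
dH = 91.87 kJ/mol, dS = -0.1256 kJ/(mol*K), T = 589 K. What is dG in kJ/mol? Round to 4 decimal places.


Gibbs: dG = dH - T*dS (consistent units, dS already in kJ/(mol*K)).
T*dS = 589 * -0.1256 = -73.9784
dG = 91.87 - (-73.9784)
dG = 165.8484 kJ/mol, rounded to 4 dp:

165.8484 kJ/mol


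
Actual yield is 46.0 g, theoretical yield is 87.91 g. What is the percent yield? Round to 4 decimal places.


% yield = 100 * actual / theoretical
% yield = 100 * 46.0 / 87.91
% yield = 52.32624275 %, rounded to 4 dp:

52.3262 %


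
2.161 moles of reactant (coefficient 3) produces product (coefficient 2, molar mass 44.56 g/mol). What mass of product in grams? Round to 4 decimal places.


Use the coefficient ratio to convert reactant moles to product moles, then multiply by the product's molar mass.
moles_P = moles_R * (coeff_P / coeff_R) = 2.161 * (2/3) = 1.440667
mass_P = moles_P * M_P = 1.440667 * 44.56
mass_P = 64.19612152 g, rounded to 4 dp:

64.1961 g


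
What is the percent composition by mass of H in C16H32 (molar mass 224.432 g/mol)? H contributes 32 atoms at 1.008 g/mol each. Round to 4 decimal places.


pct = 100 * (n_elem * M_elem) / M_total
mass_contribution = 32 * 1.008 = 32.256 g/mol
pct = 100 * 32.256 / 224.432
pct = 14.37228203 %, rounded to 4 dp:

14.3723 %


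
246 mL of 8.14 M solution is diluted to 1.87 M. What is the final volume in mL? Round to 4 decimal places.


Dilution: M1*V1 = M2*V2, solve for V2.
V2 = M1*V1 / M2
V2 = 8.14 * 246 / 1.87
V2 = 2002.44 / 1.87
V2 = 1070.82352941 mL, rounded to 4 dp:

1070.8235 mL


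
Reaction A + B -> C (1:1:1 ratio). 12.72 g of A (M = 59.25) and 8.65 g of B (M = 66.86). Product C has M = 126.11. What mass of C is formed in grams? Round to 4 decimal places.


Find moles of each reactant; the smaller value is the limiting reagent in a 1:1:1 reaction, so moles_C equals moles of the limiter.
n_A = mass_A / M_A = 12.72 / 59.25 = 0.214684 mol
n_B = mass_B / M_B = 8.65 / 66.86 = 0.129375 mol
Limiting reagent: B (smaller), n_limiting = 0.129375 mol
mass_C = n_limiting * M_C = 0.129375 * 126.11
mass_C = 16.31548125 g, rounded to 4 dp:

16.3155 g


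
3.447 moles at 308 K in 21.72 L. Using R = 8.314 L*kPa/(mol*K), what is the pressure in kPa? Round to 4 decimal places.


PV = nRT, solve for P = nRT / V.
nRT = 3.447 * 8.314 * 308 = 8826.7743
P = 8826.7743 / 21.72
P = 406.38924033 kPa, rounded to 4 dp:

406.3892 kPa


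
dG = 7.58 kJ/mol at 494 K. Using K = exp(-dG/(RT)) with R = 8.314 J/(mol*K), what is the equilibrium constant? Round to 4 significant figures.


dG is in kJ/mol; multiply by 1000 to match R in J/(mol*K).
RT = 8.314 * 494 = 4107.116 J/mol
exponent = -dG*1000 / (RT) = -(7.58*1000) / 4107.116 = -1.84557729
K = exp(-1.84557729)
K = 0.15793412, rounded to 4 significant figures:

0.1579


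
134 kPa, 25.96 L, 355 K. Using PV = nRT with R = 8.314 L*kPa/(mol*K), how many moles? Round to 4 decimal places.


PV = nRT, solve for n = PV / (RT).
PV = 134 * 25.96 = 3478.64
RT = 8.314 * 355 = 2951.47
n = 3478.64 / 2951.47
n = 1.17861269 mol, rounded to 4 dp:

1.1786 mol


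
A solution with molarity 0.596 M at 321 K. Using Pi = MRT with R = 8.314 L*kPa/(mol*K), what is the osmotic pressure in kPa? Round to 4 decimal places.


Osmotic pressure (van't Hoff): Pi = M*R*T.
RT = 8.314 * 321 = 2668.794
Pi = 0.596 * 2668.794
Pi = 1590.601224 kPa, rounded to 4 dp:

1590.6012 kPa


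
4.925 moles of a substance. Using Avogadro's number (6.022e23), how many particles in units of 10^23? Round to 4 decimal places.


N = n * NA, then divide by 1e23 for the requested units.
N / 1e23 = n * 6.022
N / 1e23 = 4.925 * 6.022
N / 1e23 = 29.65835, rounded to 4 dp:

29.6584


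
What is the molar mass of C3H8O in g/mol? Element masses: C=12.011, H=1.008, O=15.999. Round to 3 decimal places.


M = sum(count * atomic_mass) over atoms.
M = 3*12.011 + 8*1.008 + 1*15.999
M = 36.033 + 8.064 + 15.999
M = 60.096 g/mol, rounded to 3 dp:

60.096 g/mol


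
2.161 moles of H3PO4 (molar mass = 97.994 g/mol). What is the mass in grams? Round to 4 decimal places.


mass = n * M
mass = 2.161 * 97.994
mass = 211.765034 g, rounded to 4 dp:

211.7650 g


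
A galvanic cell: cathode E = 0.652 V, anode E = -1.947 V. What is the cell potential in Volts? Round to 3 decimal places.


Standard cell potential: E_cell = E_cathode - E_anode.
E_cell = 0.652 - (-1.947)
E_cell = 2.599 V, rounded to 3 dp:

2.599 V


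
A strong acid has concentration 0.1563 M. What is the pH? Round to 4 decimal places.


A strong acid dissociates completely, so [H+] equals the given concentration.
pH = -log10([H+]) = -log10(0.1563)
pH = 0.80604102, rounded to 4 dp:

0.8060


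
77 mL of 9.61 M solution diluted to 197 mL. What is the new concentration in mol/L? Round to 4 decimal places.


Dilution: M1*V1 = M2*V2, solve for M2.
M2 = M1*V1 / V2
M2 = 9.61 * 77 / 197
M2 = 739.97 / 197
M2 = 3.75619289 mol/L, rounded to 4 dp:

3.7562 mol/L


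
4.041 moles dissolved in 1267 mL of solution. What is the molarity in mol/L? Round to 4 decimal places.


Convert volume to liters: V_L = V_mL / 1000.
V_L = 1267 / 1000 = 1.267 L
M = n / V_L = 4.041 / 1.267
M = 3.18942384 mol/L, rounded to 4 dp:

3.1894 mol/L


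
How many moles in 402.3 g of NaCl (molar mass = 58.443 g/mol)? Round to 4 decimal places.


n = mass / M
n = 402.3 / 58.443
n = 6.8836302 mol, rounded to 4 dp:

6.8836 mol


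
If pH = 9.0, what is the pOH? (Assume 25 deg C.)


At 25 deg C, pH + pOH = 14.
pOH = 14 - pH = 14 - 9.0
pOH = 5.0:

5.00


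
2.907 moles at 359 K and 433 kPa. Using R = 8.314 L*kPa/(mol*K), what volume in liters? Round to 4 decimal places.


PV = nRT, solve for V = nRT / P.
nRT = 2.907 * 8.314 * 359 = 8676.5985
V = 8676.5985 / 433
V = 20.03833372 L, rounded to 4 dp:

20.0383 L


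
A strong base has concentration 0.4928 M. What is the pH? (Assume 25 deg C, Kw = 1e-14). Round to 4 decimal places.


A strong base dissociates completely, so [OH-] equals the given concentration.
pOH = -log10([OH-]) = -log10(0.4928) = 0.307329
pH = 14 - pOH = 14 - 0.307329
pH = 13.692671, rounded to 4 dp:

13.6927


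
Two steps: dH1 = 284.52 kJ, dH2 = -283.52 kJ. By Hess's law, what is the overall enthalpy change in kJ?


Hess's law: enthalpy is a state function, so add the step enthalpies.
dH_total = dH1 + dH2 = 284.52 + (-283.52)
dH_total = 1.0 kJ:

1.00 kJ


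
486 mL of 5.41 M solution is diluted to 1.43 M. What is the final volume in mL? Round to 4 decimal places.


Dilution: M1*V1 = M2*V2, solve for V2.
V2 = M1*V1 / M2
V2 = 5.41 * 486 / 1.43
V2 = 2629.26 / 1.43
V2 = 1838.64335664 mL, rounded to 4 dp:

1838.6434 mL


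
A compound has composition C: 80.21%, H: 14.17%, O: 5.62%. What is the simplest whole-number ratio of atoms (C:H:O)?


Assume 100 g of compound, divide each mass% by atomic mass to get moles, then normalize by the smallest to get a raw atom ratio.
Moles per 100 g: C: 80.21/12.011 = 6.678, H: 14.17/1.008 = 14.0575, O: 5.62/15.999 = 0.3513
Raw ratio (divide by min = 0.3513): C: 19.011, H: 40.019, O: 1.0
Multiply by 1 to clear fractions: C: 19.011 ~= 19, H: 40.019 ~= 40, O: 1.0 ~= 1
Reduce by GCD to get the simplest whole-number ratio:

19:40:1


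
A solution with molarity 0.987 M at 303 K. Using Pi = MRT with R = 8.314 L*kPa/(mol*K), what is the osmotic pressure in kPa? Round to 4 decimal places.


Osmotic pressure (van't Hoff): Pi = M*R*T.
RT = 8.314 * 303 = 2519.142
Pi = 0.987 * 2519.142
Pi = 2486.393154 kPa, rounded to 4 dp:

2486.3932 kPa


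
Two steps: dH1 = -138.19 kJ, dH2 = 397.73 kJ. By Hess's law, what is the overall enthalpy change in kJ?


Hess's law: enthalpy is a state function, so add the step enthalpies.
dH_total = dH1 + dH2 = -138.19 + (397.73)
dH_total = 259.54 kJ:

259.54 kJ


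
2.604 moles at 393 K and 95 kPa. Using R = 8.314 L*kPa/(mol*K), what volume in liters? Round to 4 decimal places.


PV = nRT, solve for V = nRT / P.
nRT = 2.604 * 8.314 * 393 = 8508.3148
V = 8508.3148 / 95
V = 89.56120842 L, rounded to 4 dp:

89.5612 L


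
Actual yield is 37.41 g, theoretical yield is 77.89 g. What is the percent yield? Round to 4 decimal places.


% yield = 100 * actual / theoretical
% yield = 100 * 37.41 / 77.89
% yield = 48.02927205 %, rounded to 4 dp:

48.0293 %


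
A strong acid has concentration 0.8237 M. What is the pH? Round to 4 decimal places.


A strong acid dissociates completely, so [H+] equals the given concentration.
pH = -log10([H+]) = -log10(0.8237)
pH = 0.08423093, rounded to 4 dp:

0.0842


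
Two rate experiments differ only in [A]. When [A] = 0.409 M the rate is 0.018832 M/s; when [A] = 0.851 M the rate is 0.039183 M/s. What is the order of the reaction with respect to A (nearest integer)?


Rate is proportional to [A]^n, so rate2/rate1 = ([A]2/[A]1)^n. Take logs to solve for n.
rate2/rate1 = 0.039183 / 0.018832 = 2.0807
[A]2/[A]1 = 0.851 / 0.409 = 2.0807
n = ln(2.0807) / ln(2.0807) = 1.0
Nearest integer order:

1


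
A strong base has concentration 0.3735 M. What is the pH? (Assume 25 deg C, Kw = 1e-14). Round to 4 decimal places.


A strong base dissociates completely, so [OH-] equals the given concentration.
pOH = -log10([OH-]) = -log10(0.3735) = 0.427709
pH = 14 - pOH = 14 - 0.427709
pH = 13.572291, rounded to 4 dp:

13.5723


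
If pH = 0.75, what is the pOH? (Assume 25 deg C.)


At 25 deg C, pH + pOH = 14.
pOH = 14 - pH = 14 - 0.75
pOH = 13.25:

13.25


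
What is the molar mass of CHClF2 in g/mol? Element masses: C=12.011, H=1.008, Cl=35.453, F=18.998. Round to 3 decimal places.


M = sum(count * atomic_mass) over atoms.
M = 1*12.011 + 1*1.008 + 1*35.453 + 2*18.998
M = 12.011 + 1.008 + 35.453 + 37.996
M = 86.468 g/mol, rounded to 3 dp:

86.468 g/mol


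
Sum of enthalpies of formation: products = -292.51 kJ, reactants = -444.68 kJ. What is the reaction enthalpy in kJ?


dH_rxn = sum(dH_f products) - sum(dH_f reactants)
dH_rxn = -292.51 - (-444.68)
dH_rxn = 152.17 kJ:

152.17 kJ


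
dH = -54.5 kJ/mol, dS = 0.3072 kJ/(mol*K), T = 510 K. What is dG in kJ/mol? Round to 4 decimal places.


Gibbs: dG = dH - T*dS (consistent units, dS already in kJ/(mol*K)).
T*dS = 510 * 0.3072 = 156.672
dG = -54.5 - (156.672)
dG = -211.172 kJ/mol, rounded to 4 dp:

-211.1720 kJ/mol


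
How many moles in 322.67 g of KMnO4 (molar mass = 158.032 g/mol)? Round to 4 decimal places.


n = mass / M
n = 322.67 / 158.032
n = 2.04180166 mol, rounded to 4 dp:

2.0418 mol


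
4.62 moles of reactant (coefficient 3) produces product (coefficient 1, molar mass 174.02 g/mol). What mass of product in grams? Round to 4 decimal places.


Use the coefficient ratio to convert reactant moles to product moles, then multiply by the product's molar mass.
moles_P = moles_R * (coeff_P / coeff_R) = 4.62 * (1/3) = 1.54
mass_P = moles_P * M_P = 1.54 * 174.02
mass_P = 267.9908 g, rounded to 4 dp:

267.9908 g


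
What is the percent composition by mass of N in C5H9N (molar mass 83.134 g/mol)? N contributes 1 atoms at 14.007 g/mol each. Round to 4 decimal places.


pct = 100 * (n_elem * M_elem) / M_total
mass_contribution = 1 * 14.007 = 14.007 g/mol
pct = 100 * 14.007 / 83.134
pct = 16.8487021 %, rounded to 4 dp:

16.8487 %


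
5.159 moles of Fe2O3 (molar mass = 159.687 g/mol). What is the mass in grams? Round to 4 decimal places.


mass = n * M
mass = 5.159 * 159.687
mass = 823.825233 g, rounded to 4 dp:

823.8252 g


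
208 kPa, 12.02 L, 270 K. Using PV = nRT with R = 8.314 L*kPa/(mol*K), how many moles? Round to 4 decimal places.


PV = nRT, solve for n = PV / (RT).
PV = 208 * 12.02 = 2500.16
RT = 8.314 * 270 = 2244.78
n = 2500.16 / 2244.78
n = 1.11376616 mol, rounded to 4 dp:

1.1138 mol


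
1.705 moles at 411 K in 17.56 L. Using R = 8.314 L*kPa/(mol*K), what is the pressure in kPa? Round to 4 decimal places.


PV = nRT, solve for P = nRT / V.
nRT = 1.705 * 8.314 * 411 = 5826.0771
P = 5826.0771 / 17.56
P = 331.78115604 kPa, rounded to 4 dp:

331.7812 kPa


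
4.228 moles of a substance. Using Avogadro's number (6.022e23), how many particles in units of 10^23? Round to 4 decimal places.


N = n * NA, then divide by 1e23 for the requested units.
N / 1e23 = n * 6.022
N / 1e23 = 4.228 * 6.022
N / 1e23 = 25.461016, rounded to 4 dp:

25.4610


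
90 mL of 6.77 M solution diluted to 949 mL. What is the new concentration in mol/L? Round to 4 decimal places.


Dilution: M1*V1 = M2*V2, solve for M2.
M2 = M1*V1 / V2
M2 = 6.77 * 90 / 949
M2 = 609.3 / 949
M2 = 0.64204426 mol/L, rounded to 4 dp:

0.6420 mol/L


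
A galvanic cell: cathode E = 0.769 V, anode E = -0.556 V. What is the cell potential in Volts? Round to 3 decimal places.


Standard cell potential: E_cell = E_cathode - E_anode.
E_cell = 0.769 - (-0.556)
E_cell = 1.325 V, rounded to 3 dp:

1.325 V


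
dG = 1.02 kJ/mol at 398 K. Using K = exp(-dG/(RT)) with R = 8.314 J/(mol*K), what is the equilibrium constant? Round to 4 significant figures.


dG is in kJ/mol; multiply by 1000 to match R in J/(mol*K).
RT = 8.314 * 398 = 3308.972 J/mol
exponent = -dG*1000 / (RT) = -(1.02*1000) / 3308.972 = -0.30825284
K = exp(-0.30825284)
K = 0.73472953, rounded to 4 significant figures:

0.7347


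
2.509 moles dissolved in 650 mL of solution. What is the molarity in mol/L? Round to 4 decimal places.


Convert volume to liters: V_L = V_mL / 1000.
V_L = 650 / 1000 = 0.65 L
M = n / V_L = 2.509 / 0.65
M = 3.86 mol/L, rounded to 4 dp:

3.8600 mol/L


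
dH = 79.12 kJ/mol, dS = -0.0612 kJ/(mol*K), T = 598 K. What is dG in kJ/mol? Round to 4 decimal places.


Gibbs: dG = dH - T*dS (consistent units, dS already in kJ/(mol*K)).
T*dS = 598 * -0.0612 = -36.5976
dG = 79.12 - (-36.5976)
dG = 115.7176 kJ/mol, rounded to 4 dp:

115.7176 kJ/mol


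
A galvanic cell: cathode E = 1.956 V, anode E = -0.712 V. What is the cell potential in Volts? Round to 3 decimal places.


Standard cell potential: E_cell = E_cathode - E_anode.
E_cell = 1.956 - (-0.712)
E_cell = 2.668 V, rounded to 3 dp:

2.668 V


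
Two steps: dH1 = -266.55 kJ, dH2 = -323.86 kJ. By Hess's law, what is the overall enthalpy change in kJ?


Hess's law: enthalpy is a state function, so add the step enthalpies.
dH_total = dH1 + dH2 = -266.55 + (-323.86)
dH_total = -590.41 kJ:

-590.41 kJ


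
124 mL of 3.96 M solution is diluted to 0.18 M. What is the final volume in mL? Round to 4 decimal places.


Dilution: M1*V1 = M2*V2, solve for V2.
V2 = M1*V1 / M2
V2 = 3.96 * 124 / 0.18
V2 = 491.04 / 0.18
V2 = 2728.0 mL, rounded to 4 dp:

2728.0000 mL


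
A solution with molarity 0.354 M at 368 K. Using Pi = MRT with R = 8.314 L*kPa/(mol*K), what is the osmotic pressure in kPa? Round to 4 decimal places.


Osmotic pressure (van't Hoff): Pi = M*R*T.
RT = 8.314 * 368 = 3059.552
Pi = 0.354 * 3059.552
Pi = 1083.081408 kPa, rounded to 4 dp:

1083.0814 kPa


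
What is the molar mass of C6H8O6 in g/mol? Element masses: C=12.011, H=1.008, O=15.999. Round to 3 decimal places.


M = sum(count * atomic_mass) over atoms.
M = 6*12.011 + 8*1.008 + 6*15.999
M = 72.066 + 8.064 + 95.994
M = 176.124 g/mol, rounded to 3 dp:

176.124 g/mol


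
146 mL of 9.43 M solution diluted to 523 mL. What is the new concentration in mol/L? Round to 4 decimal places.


Dilution: M1*V1 = M2*V2, solve for M2.
M2 = M1*V1 / V2
M2 = 9.43 * 146 / 523
M2 = 1376.78 / 523
M2 = 2.63246654 mol/L, rounded to 4 dp:

2.6325 mol/L


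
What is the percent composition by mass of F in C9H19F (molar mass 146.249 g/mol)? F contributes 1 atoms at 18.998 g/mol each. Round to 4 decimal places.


pct = 100 * (n_elem * M_elem) / M_total
mass_contribution = 1 * 18.998 = 18.998 g/mol
pct = 100 * 18.998 / 146.249
pct = 12.99017429 %, rounded to 4 dp:

12.9902 %


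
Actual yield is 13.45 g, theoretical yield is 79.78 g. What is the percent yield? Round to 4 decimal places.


% yield = 100 * actual / theoretical
% yield = 100 * 13.45 / 79.78
% yield = 16.85886187 %, rounded to 4 dp:

16.8589 %


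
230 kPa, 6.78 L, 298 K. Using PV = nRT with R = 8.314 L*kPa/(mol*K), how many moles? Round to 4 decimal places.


PV = nRT, solve for n = PV / (RT).
PV = 230 * 6.78 = 1559.4
RT = 8.314 * 298 = 2477.572
n = 1559.4 / 2477.572
n = 0.62940653 mol, rounded to 4 dp:

0.6294 mol


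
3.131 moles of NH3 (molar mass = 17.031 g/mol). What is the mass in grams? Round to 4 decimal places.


mass = n * M
mass = 3.131 * 17.031
mass = 53.324061 g, rounded to 4 dp:

53.3241 g


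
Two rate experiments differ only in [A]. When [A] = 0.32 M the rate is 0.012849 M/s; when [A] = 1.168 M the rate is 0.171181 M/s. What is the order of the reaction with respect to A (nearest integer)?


Rate is proportional to [A]^n, so rate2/rate1 = ([A]2/[A]1)^n. Take logs to solve for n.
rate2/rate1 = 0.171181 / 0.012849 = 13.3225
[A]2/[A]1 = 1.168 / 0.32 = 3.65
n = ln(13.3225) / ln(3.65) = 2.0
Nearest integer order:

2


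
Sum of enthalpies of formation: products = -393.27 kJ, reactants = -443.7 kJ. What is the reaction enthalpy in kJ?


dH_rxn = sum(dH_f products) - sum(dH_f reactants)
dH_rxn = -393.27 - (-443.7)
dH_rxn = 50.43 kJ:

50.43 kJ


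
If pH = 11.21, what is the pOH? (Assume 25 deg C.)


At 25 deg C, pH + pOH = 14.
pOH = 14 - pH = 14 - 11.21
pOH = 2.79:

2.79


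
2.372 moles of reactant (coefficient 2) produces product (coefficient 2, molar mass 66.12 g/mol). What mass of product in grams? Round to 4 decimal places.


Use the coefficient ratio to convert reactant moles to product moles, then multiply by the product's molar mass.
moles_P = moles_R * (coeff_P / coeff_R) = 2.372 * (2/2) = 2.372
mass_P = moles_P * M_P = 2.372 * 66.12
mass_P = 156.83664 g, rounded to 4 dp:

156.8366 g


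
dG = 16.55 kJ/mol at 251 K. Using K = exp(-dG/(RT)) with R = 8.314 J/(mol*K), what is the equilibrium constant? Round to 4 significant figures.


dG is in kJ/mol; multiply by 1000 to match R in J/(mol*K).
RT = 8.314 * 251 = 2086.814 J/mol
exponent = -dG*1000 / (RT) = -(16.55*1000) / 2086.814 = -7.93074994
K = exp(-7.93074994)
K = 0.0003595167, rounded to 4 significant figures:

0.0003595


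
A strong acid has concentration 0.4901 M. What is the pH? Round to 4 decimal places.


A strong acid dissociates completely, so [H+] equals the given concentration.
pH = -log10([H+]) = -log10(0.4901)
pH = 0.3097153, rounded to 4 dp:

0.3097


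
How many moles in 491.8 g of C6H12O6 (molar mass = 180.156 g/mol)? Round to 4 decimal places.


n = mass / M
n = 491.8 / 180.156
n = 2.72985635 mol, rounded to 4 dp:

2.7299 mol


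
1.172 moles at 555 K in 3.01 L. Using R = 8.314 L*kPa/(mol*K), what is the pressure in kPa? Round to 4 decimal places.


PV = nRT, solve for P = nRT / V.
nRT = 1.172 * 8.314 * 555 = 5407.9244
P = 5407.9244 / 3.01
P = 1796.65262458 kPa, rounded to 4 dp:

1796.6526 kPa
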